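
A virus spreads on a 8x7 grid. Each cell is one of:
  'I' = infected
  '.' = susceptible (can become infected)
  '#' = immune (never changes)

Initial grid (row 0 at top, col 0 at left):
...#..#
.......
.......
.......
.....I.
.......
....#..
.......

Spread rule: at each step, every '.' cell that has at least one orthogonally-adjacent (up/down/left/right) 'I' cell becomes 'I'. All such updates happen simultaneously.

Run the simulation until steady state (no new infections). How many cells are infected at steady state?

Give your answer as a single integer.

Step 0 (initial): 1 infected
Step 1: +4 new -> 5 infected
Step 2: +7 new -> 12 infected
Step 3: +8 new -> 20 infected
Step 4: +10 new -> 30 infected
Step 5: +8 new -> 38 infected
Step 6: +6 new -> 44 infected
Step 7: +5 new -> 49 infected
Step 8: +3 new -> 52 infected
Step 9: +1 new -> 53 infected
Step 10: +0 new -> 53 infected

Answer: 53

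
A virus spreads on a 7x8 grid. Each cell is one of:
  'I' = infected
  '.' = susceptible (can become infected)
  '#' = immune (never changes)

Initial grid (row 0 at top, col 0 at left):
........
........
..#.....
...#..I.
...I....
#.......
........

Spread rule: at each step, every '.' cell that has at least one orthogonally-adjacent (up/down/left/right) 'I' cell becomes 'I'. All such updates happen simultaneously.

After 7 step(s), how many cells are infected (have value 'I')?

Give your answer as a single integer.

Step 0 (initial): 2 infected
Step 1: +7 new -> 9 infected
Step 2: +12 new -> 21 infected
Step 3: +12 new -> 33 infected
Step 4: +9 new -> 42 infected
Step 5: +5 new -> 47 infected
Step 6: +4 new -> 51 infected
Step 7: +2 new -> 53 infected

Answer: 53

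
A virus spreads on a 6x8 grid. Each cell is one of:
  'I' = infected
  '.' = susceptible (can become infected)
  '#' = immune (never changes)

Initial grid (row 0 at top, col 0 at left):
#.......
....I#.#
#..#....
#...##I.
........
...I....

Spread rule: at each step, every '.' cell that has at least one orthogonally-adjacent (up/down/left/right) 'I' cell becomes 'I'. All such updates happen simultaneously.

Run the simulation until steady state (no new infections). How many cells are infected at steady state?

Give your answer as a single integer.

Step 0 (initial): 3 infected
Step 1: +9 new -> 12 infected
Step 2: +14 new -> 26 infected
Step 3: +8 new -> 34 infected
Step 4: +6 new -> 40 infected
Step 5: +0 new -> 40 infected

Answer: 40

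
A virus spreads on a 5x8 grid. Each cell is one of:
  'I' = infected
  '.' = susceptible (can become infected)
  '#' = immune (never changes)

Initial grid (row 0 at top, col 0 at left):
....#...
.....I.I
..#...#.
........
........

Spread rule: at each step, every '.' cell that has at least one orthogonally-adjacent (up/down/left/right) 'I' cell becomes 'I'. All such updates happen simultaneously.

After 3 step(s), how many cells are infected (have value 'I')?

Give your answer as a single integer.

Step 0 (initial): 2 infected
Step 1: +6 new -> 8 infected
Step 2: +5 new -> 13 infected
Step 3: +7 new -> 20 infected

Answer: 20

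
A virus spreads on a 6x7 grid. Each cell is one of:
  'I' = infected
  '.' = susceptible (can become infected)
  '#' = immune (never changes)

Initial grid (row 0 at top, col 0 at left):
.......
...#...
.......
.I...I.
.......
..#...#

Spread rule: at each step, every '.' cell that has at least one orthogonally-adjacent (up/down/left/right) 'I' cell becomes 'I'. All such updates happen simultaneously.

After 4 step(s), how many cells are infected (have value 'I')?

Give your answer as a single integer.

Step 0 (initial): 2 infected
Step 1: +8 new -> 10 infected
Step 2: +13 new -> 23 infected
Step 3: +10 new -> 33 infected
Step 4: +5 new -> 38 infected

Answer: 38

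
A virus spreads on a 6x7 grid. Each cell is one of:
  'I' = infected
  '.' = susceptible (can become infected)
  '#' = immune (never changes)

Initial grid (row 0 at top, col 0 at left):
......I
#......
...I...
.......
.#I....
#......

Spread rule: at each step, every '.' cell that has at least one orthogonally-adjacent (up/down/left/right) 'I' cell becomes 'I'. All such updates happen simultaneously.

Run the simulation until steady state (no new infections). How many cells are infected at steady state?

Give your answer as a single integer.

Answer: 39

Derivation:
Step 0 (initial): 3 infected
Step 1: +9 new -> 12 infected
Step 2: +13 new -> 25 infected
Step 3: +8 new -> 33 infected
Step 4: +4 new -> 37 infected
Step 5: +2 new -> 39 infected
Step 6: +0 new -> 39 infected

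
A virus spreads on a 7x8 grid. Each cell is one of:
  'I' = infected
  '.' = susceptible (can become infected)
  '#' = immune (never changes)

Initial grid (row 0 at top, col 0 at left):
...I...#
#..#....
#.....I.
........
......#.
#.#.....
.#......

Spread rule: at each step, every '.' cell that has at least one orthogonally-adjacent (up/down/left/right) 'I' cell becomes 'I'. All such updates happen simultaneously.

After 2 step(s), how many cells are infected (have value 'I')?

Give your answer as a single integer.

Answer: 18

Derivation:
Step 0 (initial): 2 infected
Step 1: +6 new -> 8 infected
Step 2: +10 new -> 18 infected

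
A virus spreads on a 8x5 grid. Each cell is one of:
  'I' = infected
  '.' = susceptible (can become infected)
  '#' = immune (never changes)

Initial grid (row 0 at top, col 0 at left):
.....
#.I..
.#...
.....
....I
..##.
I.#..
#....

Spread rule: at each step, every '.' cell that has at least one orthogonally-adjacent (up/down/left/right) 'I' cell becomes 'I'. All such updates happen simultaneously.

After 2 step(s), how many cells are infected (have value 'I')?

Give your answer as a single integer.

Step 0 (initial): 3 infected
Step 1: +9 new -> 12 infected
Step 2: +12 new -> 24 infected

Answer: 24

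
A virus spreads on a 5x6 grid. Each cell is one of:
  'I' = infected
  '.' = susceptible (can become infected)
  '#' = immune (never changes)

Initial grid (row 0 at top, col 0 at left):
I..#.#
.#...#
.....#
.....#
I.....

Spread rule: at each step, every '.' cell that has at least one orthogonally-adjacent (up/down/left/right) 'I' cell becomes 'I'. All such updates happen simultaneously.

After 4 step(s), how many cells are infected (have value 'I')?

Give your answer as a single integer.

Answer: 18

Derivation:
Step 0 (initial): 2 infected
Step 1: +4 new -> 6 infected
Step 2: +4 new -> 10 infected
Step 3: +4 new -> 14 infected
Step 4: +4 new -> 18 infected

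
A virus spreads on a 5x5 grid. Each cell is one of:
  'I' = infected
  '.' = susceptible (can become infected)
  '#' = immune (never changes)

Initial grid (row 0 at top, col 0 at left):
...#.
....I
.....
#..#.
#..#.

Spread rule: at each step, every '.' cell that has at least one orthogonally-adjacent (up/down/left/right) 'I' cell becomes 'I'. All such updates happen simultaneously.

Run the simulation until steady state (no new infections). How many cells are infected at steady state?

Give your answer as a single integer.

Step 0 (initial): 1 infected
Step 1: +3 new -> 4 infected
Step 2: +3 new -> 7 infected
Step 3: +4 new -> 11 infected
Step 4: +4 new -> 15 infected
Step 5: +4 new -> 19 infected
Step 6: +1 new -> 20 infected
Step 7: +0 new -> 20 infected

Answer: 20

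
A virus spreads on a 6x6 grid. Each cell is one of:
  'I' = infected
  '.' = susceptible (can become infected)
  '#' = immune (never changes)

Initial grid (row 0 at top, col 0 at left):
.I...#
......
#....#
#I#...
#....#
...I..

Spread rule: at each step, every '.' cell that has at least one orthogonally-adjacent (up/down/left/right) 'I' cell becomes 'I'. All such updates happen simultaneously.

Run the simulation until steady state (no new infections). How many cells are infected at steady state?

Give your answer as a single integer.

Answer: 29

Derivation:
Step 0 (initial): 3 infected
Step 1: +8 new -> 11 infected
Step 2: +9 new -> 20 infected
Step 3: +5 new -> 25 infected
Step 4: +3 new -> 28 infected
Step 5: +1 new -> 29 infected
Step 6: +0 new -> 29 infected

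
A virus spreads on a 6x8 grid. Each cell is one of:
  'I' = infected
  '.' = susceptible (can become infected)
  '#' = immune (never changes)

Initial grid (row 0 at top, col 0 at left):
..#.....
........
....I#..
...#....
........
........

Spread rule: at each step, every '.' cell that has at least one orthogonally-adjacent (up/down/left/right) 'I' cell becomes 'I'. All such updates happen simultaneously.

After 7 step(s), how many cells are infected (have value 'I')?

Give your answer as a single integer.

Answer: 45

Derivation:
Step 0 (initial): 1 infected
Step 1: +3 new -> 4 infected
Step 2: +6 new -> 10 infected
Step 3: +10 new -> 20 infected
Step 4: +11 new -> 31 infected
Step 5: +9 new -> 40 infected
Step 6: +4 new -> 44 infected
Step 7: +1 new -> 45 infected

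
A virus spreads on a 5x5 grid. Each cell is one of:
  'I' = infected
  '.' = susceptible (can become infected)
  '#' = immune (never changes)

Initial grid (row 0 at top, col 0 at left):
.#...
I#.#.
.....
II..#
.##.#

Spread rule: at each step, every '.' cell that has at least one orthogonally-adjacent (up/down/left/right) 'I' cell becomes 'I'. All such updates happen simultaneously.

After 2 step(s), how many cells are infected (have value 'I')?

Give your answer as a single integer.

Answer: 10

Derivation:
Step 0 (initial): 3 infected
Step 1: +5 new -> 8 infected
Step 2: +2 new -> 10 infected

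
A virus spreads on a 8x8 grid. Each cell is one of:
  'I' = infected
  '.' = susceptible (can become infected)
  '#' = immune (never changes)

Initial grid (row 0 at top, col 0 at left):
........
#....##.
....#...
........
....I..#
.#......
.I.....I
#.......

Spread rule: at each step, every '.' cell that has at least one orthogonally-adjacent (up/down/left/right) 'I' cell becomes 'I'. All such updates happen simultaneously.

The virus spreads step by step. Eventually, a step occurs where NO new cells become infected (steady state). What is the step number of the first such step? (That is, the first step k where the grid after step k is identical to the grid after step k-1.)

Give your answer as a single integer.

Answer: 9

Derivation:
Step 0 (initial): 3 infected
Step 1: +10 new -> 13 infected
Step 2: +14 new -> 27 infected
Step 3: +9 new -> 36 infected
Step 4: +6 new -> 42 infected
Step 5: +6 new -> 48 infected
Step 6: +4 new -> 52 infected
Step 7: +3 new -> 55 infected
Step 8: +2 new -> 57 infected
Step 9: +0 new -> 57 infected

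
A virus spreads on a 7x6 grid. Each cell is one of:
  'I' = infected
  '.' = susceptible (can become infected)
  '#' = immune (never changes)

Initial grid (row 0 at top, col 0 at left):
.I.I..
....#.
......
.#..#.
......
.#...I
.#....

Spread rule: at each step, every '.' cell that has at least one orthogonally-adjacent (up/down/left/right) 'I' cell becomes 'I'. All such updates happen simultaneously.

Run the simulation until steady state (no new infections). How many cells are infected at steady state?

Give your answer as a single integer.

Answer: 37

Derivation:
Step 0 (initial): 3 infected
Step 1: +8 new -> 11 infected
Step 2: +9 new -> 20 infected
Step 3: +9 new -> 29 infected
Step 4: +4 new -> 33 infected
Step 5: +2 new -> 35 infected
Step 6: +1 new -> 36 infected
Step 7: +1 new -> 37 infected
Step 8: +0 new -> 37 infected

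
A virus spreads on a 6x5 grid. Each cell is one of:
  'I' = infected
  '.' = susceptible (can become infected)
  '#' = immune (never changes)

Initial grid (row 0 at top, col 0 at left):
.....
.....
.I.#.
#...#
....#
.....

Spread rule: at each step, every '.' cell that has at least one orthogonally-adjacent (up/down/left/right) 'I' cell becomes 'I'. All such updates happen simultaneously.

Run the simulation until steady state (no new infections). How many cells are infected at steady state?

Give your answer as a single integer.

Answer: 26

Derivation:
Step 0 (initial): 1 infected
Step 1: +4 new -> 5 infected
Step 2: +5 new -> 10 infected
Step 3: +7 new -> 17 infected
Step 4: +5 new -> 22 infected
Step 5: +3 new -> 25 infected
Step 6: +1 new -> 26 infected
Step 7: +0 new -> 26 infected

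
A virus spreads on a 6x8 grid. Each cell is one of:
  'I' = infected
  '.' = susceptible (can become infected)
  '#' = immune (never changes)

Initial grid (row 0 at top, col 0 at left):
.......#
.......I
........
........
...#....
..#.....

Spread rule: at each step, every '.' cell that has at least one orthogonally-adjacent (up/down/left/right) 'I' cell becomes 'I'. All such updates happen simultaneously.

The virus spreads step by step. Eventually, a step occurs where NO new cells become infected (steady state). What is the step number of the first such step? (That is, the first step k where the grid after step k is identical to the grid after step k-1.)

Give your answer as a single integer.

Answer: 12

Derivation:
Step 0 (initial): 1 infected
Step 1: +2 new -> 3 infected
Step 2: +4 new -> 7 infected
Step 3: +5 new -> 12 infected
Step 4: +6 new -> 18 infected
Step 5: +6 new -> 24 infected
Step 6: +6 new -> 30 infected
Step 7: +5 new -> 35 infected
Step 8: +5 new -> 40 infected
Step 9: +2 new -> 42 infected
Step 10: +2 new -> 44 infected
Step 11: +1 new -> 45 infected
Step 12: +0 new -> 45 infected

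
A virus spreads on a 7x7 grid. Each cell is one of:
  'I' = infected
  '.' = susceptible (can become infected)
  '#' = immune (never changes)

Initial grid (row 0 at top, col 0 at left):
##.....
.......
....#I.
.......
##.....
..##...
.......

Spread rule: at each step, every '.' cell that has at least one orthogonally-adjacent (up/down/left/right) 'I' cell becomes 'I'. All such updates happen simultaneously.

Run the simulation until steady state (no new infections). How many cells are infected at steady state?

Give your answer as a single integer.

Step 0 (initial): 1 infected
Step 1: +3 new -> 4 infected
Step 2: +6 new -> 10 infected
Step 3: +7 new -> 17 infected
Step 4: +8 new -> 25 infected
Step 5: +7 new -> 32 infected
Step 6: +4 new -> 36 infected
Step 7: +2 new -> 38 infected
Step 8: +1 new -> 39 infected
Step 9: +2 new -> 41 infected
Step 10: +1 new -> 42 infected
Step 11: +0 new -> 42 infected

Answer: 42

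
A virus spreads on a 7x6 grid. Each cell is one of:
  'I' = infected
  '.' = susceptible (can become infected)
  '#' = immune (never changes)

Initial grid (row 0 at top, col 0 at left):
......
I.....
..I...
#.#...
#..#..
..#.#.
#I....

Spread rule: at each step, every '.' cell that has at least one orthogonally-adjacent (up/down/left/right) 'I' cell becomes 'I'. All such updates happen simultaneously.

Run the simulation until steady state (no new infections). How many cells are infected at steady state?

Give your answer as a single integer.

Step 0 (initial): 3 infected
Step 1: +8 new -> 11 infected
Step 2: +9 new -> 20 infected
Step 3: +7 new -> 27 infected
Step 4: +5 new -> 32 infected
Step 5: +3 new -> 35 infected
Step 6: +0 new -> 35 infected

Answer: 35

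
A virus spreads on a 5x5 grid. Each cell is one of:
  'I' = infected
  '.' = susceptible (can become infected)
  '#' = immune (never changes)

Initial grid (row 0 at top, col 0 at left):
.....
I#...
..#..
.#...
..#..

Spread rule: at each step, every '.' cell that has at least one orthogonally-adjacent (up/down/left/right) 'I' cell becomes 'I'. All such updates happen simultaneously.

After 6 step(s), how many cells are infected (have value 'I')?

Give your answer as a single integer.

Step 0 (initial): 1 infected
Step 1: +2 new -> 3 infected
Step 2: +3 new -> 6 infected
Step 3: +2 new -> 8 infected
Step 4: +3 new -> 11 infected
Step 5: +2 new -> 13 infected
Step 6: +2 new -> 15 infected

Answer: 15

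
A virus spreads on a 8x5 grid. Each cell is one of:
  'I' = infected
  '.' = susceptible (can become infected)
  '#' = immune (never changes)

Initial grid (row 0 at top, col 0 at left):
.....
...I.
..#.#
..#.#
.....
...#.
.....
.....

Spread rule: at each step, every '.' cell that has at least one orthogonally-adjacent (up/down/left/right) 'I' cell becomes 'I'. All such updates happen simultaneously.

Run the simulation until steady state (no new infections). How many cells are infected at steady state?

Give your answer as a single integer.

Step 0 (initial): 1 infected
Step 1: +4 new -> 5 infected
Step 2: +4 new -> 9 infected
Step 3: +4 new -> 13 infected
Step 4: +5 new -> 18 infected
Step 5: +4 new -> 22 infected
Step 6: +4 new -> 26 infected
Step 7: +5 new -> 31 infected
Step 8: +3 new -> 34 infected
Step 9: +1 new -> 35 infected
Step 10: +0 new -> 35 infected

Answer: 35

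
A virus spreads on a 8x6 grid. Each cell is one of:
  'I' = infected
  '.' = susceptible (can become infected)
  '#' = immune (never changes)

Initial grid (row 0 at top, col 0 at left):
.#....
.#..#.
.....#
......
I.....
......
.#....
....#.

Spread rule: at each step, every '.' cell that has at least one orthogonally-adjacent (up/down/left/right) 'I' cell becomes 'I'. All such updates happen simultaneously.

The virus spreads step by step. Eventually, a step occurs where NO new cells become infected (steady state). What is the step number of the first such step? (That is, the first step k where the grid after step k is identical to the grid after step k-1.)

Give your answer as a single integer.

Answer: 11

Derivation:
Step 0 (initial): 1 infected
Step 1: +3 new -> 4 infected
Step 2: +5 new -> 9 infected
Step 3: +6 new -> 15 infected
Step 4: +7 new -> 22 infected
Step 5: +7 new -> 29 infected
Step 6: +7 new -> 36 infected
Step 7: +2 new -> 38 infected
Step 8: +2 new -> 40 infected
Step 9: +1 new -> 41 infected
Step 10: +1 new -> 42 infected
Step 11: +0 new -> 42 infected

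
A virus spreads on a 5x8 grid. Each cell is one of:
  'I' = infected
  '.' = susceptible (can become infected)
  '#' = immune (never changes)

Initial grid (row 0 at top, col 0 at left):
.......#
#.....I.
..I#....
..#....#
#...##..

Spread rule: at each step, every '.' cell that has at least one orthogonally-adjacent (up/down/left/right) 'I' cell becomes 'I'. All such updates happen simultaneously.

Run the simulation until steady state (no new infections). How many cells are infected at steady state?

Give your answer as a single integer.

Answer: 32

Derivation:
Step 0 (initial): 2 infected
Step 1: +6 new -> 8 infected
Step 2: +10 new -> 18 infected
Step 3: +8 new -> 26 infected
Step 4: +4 new -> 30 infected
Step 5: +2 new -> 32 infected
Step 6: +0 new -> 32 infected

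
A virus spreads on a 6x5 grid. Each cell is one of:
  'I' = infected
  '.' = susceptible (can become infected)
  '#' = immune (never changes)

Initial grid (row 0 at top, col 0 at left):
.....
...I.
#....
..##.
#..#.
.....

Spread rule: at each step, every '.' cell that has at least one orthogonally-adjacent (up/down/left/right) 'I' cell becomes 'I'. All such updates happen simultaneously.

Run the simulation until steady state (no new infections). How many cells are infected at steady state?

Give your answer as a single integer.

Step 0 (initial): 1 infected
Step 1: +4 new -> 5 infected
Step 2: +5 new -> 10 infected
Step 3: +4 new -> 14 infected
Step 4: +3 new -> 17 infected
Step 5: +3 new -> 20 infected
Step 6: +3 new -> 23 infected
Step 7: +2 new -> 25 infected
Step 8: +0 new -> 25 infected

Answer: 25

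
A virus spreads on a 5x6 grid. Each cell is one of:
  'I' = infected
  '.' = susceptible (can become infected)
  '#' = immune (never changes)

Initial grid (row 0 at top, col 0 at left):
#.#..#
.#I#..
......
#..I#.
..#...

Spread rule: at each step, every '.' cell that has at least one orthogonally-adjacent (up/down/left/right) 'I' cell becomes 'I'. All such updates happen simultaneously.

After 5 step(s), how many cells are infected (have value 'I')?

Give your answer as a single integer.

Answer: 21

Derivation:
Step 0 (initial): 2 infected
Step 1: +4 new -> 6 infected
Step 2: +4 new -> 10 infected
Step 3: +5 new -> 15 infected
Step 4: +5 new -> 20 infected
Step 5: +1 new -> 21 infected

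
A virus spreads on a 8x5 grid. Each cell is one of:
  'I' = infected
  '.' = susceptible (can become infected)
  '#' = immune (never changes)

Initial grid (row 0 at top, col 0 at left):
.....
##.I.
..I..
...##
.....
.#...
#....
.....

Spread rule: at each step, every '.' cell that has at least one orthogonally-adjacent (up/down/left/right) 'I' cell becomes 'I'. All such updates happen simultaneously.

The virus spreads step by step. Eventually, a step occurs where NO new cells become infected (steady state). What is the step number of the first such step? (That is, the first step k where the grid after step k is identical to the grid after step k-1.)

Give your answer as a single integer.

Answer: 8

Derivation:
Step 0 (initial): 2 infected
Step 1: +6 new -> 8 infected
Step 2: +6 new -> 14 infected
Step 3: +5 new -> 19 infected
Step 4: +5 new -> 24 infected
Step 5: +5 new -> 29 infected
Step 6: +3 new -> 32 infected
Step 7: +2 new -> 34 infected
Step 8: +0 new -> 34 infected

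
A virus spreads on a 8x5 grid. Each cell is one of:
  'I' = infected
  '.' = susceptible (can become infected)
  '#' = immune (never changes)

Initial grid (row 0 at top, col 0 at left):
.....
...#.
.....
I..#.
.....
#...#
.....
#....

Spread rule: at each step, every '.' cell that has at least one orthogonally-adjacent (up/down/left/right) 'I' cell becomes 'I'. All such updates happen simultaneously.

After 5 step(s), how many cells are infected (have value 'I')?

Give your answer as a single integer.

Step 0 (initial): 1 infected
Step 1: +3 new -> 4 infected
Step 2: +4 new -> 8 infected
Step 3: +5 new -> 13 infected
Step 4: +6 new -> 19 infected
Step 5: +7 new -> 26 infected

Answer: 26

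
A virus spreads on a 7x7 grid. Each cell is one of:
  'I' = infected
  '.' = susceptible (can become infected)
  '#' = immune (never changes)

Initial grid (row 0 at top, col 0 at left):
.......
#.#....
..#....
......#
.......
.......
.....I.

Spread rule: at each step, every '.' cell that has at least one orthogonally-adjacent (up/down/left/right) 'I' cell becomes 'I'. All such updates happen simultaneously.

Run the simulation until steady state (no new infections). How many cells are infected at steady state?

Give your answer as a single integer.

Answer: 45

Derivation:
Step 0 (initial): 1 infected
Step 1: +3 new -> 4 infected
Step 2: +4 new -> 8 infected
Step 3: +5 new -> 13 infected
Step 4: +5 new -> 18 infected
Step 5: +7 new -> 25 infected
Step 6: +7 new -> 32 infected
Step 7: +5 new -> 37 infected
Step 8: +3 new -> 40 infected
Step 9: +3 new -> 43 infected
Step 10: +1 new -> 44 infected
Step 11: +1 new -> 45 infected
Step 12: +0 new -> 45 infected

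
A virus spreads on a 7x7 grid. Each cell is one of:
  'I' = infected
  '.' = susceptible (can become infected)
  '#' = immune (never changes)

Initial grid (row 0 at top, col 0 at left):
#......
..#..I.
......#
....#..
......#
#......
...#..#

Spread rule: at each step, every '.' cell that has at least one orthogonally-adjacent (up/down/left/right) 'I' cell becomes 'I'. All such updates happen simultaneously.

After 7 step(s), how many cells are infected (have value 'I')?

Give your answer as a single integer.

Answer: 36

Derivation:
Step 0 (initial): 1 infected
Step 1: +4 new -> 5 infected
Step 2: +5 new -> 10 infected
Step 3: +4 new -> 14 infected
Step 4: +5 new -> 19 infected
Step 5: +7 new -> 26 infected
Step 6: +6 new -> 32 infected
Step 7: +4 new -> 36 infected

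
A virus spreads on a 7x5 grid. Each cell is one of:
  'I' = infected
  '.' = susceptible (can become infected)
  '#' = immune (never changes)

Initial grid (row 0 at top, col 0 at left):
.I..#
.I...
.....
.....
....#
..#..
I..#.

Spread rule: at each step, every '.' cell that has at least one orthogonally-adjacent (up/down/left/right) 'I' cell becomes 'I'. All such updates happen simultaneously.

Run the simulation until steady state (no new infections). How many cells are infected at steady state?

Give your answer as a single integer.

Answer: 31

Derivation:
Step 0 (initial): 3 infected
Step 1: +7 new -> 10 infected
Step 2: +8 new -> 18 infected
Step 3: +5 new -> 23 infected
Step 4: +3 new -> 26 infected
Step 5: +2 new -> 28 infected
Step 6: +1 new -> 29 infected
Step 7: +1 new -> 30 infected
Step 8: +1 new -> 31 infected
Step 9: +0 new -> 31 infected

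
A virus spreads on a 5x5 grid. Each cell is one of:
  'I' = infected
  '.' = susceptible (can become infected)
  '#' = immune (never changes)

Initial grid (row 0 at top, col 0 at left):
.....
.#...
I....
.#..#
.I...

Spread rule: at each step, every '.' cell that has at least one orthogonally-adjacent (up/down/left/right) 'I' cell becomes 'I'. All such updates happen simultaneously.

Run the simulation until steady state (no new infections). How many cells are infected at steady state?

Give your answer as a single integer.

Answer: 22

Derivation:
Step 0 (initial): 2 infected
Step 1: +5 new -> 7 infected
Step 2: +4 new -> 11 infected
Step 3: +5 new -> 16 infected
Step 4: +3 new -> 19 infected
Step 5: +2 new -> 21 infected
Step 6: +1 new -> 22 infected
Step 7: +0 new -> 22 infected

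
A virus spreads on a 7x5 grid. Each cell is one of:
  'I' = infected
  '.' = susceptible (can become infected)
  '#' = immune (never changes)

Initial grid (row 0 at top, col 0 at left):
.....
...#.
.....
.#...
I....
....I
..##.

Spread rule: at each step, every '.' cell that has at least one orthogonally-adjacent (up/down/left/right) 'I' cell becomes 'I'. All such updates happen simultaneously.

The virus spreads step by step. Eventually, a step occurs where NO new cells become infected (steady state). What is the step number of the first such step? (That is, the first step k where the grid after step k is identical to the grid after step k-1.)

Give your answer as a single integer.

Step 0 (initial): 2 infected
Step 1: +6 new -> 8 infected
Step 2: +7 new -> 15 infected
Step 3: +6 new -> 21 infected
Step 4: +5 new -> 26 infected
Step 5: +3 new -> 29 infected
Step 6: +2 new -> 31 infected
Step 7: +0 new -> 31 infected

Answer: 7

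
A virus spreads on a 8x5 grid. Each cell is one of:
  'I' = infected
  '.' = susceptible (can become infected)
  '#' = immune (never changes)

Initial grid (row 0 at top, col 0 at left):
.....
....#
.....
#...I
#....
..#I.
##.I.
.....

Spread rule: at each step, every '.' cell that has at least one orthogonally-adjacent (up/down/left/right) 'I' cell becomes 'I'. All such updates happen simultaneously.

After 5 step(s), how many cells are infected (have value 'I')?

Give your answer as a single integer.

Step 0 (initial): 3 infected
Step 1: +8 new -> 11 infected
Step 2: +5 new -> 16 infected
Step 3: +5 new -> 21 infected
Step 4: +5 new -> 26 infected
Step 5: +5 new -> 31 infected

Answer: 31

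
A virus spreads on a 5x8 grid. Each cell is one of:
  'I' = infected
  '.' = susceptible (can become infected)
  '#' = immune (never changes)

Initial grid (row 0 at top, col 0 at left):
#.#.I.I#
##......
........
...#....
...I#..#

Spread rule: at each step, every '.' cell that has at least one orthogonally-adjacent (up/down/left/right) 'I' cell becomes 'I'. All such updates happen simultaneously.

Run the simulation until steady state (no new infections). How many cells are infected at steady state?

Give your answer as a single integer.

Answer: 31

Derivation:
Step 0 (initial): 3 infected
Step 1: +5 new -> 8 infected
Step 2: +7 new -> 15 infected
Step 3: +9 new -> 24 infected
Step 4: +5 new -> 29 infected
Step 5: +2 new -> 31 infected
Step 6: +0 new -> 31 infected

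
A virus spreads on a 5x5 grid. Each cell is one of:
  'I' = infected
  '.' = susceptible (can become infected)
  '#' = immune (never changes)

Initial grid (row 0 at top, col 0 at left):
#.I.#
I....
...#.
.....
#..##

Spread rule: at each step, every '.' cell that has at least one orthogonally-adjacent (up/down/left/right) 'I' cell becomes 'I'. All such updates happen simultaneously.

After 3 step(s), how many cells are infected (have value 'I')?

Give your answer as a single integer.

Answer: 14

Derivation:
Step 0 (initial): 2 infected
Step 1: +5 new -> 7 infected
Step 2: +4 new -> 11 infected
Step 3: +3 new -> 14 infected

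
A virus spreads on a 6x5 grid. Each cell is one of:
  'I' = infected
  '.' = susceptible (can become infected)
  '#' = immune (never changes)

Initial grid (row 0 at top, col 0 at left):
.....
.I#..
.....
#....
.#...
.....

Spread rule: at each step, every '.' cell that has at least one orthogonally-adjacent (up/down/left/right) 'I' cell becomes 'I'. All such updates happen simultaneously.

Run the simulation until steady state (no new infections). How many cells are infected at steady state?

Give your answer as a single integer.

Step 0 (initial): 1 infected
Step 1: +3 new -> 4 infected
Step 2: +5 new -> 9 infected
Step 3: +3 new -> 12 infected
Step 4: +5 new -> 17 infected
Step 5: +4 new -> 21 infected
Step 6: +3 new -> 24 infected
Step 7: +2 new -> 26 infected
Step 8: +1 new -> 27 infected
Step 9: +0 new -> 27 infected

Answer: 27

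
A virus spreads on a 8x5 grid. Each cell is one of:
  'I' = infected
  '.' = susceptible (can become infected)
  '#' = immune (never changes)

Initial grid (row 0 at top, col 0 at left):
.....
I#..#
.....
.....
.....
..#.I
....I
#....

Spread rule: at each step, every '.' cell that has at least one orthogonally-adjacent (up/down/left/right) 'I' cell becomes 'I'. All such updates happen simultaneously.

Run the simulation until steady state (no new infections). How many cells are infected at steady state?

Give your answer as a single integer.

Step 0 (initial): 3 infected
Step 1: +6 new -> 9 infected
Step 2: +7 new -> 16 infected
Step 3: +9 new -> 25 infected
Step 4: +9 new -> 34 infected
Step 5: +2 new -> 36 infected
Step 6: +0 new -> 36 infected

Answer: 36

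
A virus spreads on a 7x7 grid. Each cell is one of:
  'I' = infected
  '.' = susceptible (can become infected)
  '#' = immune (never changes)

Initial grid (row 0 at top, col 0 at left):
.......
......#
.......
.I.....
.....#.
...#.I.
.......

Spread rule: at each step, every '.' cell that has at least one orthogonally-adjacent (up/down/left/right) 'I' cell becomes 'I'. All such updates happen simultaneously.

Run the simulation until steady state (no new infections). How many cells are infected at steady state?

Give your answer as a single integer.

Answer: 46

Derivation:
Step 0 (initial): 2 infected
Step 1: +7 new -> 9 infected
Step 2: +11 new -> 20 infected
Step 3: +11 new -> 31 infected
Step 4: +8 new -> 39 infected
Step 5: +3 new -> 42 infected
Step 6: +2 new -> 44 infected
Step 7: +1 new -> 45 infected
Step 8: +1 new -> 46 infected
Step 9: +0 new -> 46 infected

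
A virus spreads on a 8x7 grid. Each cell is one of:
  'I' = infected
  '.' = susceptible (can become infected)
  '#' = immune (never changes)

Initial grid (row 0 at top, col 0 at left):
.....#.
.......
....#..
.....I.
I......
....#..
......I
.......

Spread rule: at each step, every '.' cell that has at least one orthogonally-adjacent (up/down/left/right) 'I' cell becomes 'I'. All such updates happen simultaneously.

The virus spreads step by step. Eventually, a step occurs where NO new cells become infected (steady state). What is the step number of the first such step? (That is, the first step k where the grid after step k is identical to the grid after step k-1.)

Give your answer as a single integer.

Answer: 7

Derivation:
Step 0 (initial): 3 infected
Step 1: +10 new -> 13 infected
Step 2: +13 new -> 26 infected
Step 3: +12 new -> 38 infected
Step 4: +10 new -> 48 infected
Step 5: +4 new -> 52 infected
Step 6: +1 new -> 53 infected
Step 7: +0 new -> 53 infected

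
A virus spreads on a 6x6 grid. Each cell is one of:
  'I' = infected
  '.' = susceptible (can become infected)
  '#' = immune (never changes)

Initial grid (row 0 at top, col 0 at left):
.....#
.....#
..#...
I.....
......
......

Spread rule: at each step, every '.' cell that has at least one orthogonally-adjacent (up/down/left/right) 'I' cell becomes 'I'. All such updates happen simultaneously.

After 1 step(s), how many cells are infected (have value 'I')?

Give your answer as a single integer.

Step 0 (initial): 1 infected
Step 1: +3 new -> 4 infected

Answer: 4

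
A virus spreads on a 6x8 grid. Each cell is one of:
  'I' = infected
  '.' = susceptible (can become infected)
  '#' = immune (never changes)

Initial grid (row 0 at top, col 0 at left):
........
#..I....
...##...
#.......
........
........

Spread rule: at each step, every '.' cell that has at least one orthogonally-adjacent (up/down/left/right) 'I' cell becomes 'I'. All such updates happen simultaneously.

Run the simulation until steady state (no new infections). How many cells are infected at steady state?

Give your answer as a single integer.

Step 0 (initial): 1 infected
Step 1: +3 new -> 4 infected
Step 2: +5 new -> 9 infected
Step 3: +6 new -> 15 infected
Step 4: +9 new -> 24 infected
Step 5: +8 new -> 32 infected
Step 6: +7 new -> 39 infected
Step 7: +4 new -> 43 infected
Step 8: +1 new -> 44 infected
Step 9: +0 new -> 44 infected

Answer: 44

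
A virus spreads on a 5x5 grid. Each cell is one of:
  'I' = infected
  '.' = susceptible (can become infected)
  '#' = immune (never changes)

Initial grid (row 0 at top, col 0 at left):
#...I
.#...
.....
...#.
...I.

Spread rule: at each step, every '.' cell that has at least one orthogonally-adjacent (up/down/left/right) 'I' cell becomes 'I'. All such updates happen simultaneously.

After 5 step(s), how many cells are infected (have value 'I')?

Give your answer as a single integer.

Answer: 21

Derivation:
Step 0 (initial): 2 infected
Step 1: +4 new -> 6 infected
Step 2: +6 new -> 12 infected
Step 3: +6 new -> 18 infected
Step 4: +2 new -> 20 infected
Step 5: +1 new -> 21 infected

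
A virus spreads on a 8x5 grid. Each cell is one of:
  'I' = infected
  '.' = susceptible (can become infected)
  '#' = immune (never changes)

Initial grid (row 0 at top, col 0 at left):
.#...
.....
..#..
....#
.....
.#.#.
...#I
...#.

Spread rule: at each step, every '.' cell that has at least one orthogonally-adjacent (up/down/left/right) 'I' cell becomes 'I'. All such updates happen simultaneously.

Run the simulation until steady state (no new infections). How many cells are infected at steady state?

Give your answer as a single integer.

Answer: 33

Derivation:
Step 0 (initial): 1 infected
Step 1: +2 new -> 3 infected
Step 2: +1 new -> 4 infected
Step 3: +1 new -> 5 infected
Step 4: +2 new -> 7 infected
Step 5: +4 new -> 11 infected
Step 6: +5 new -> 16 infected
Step 7: +8 new -> 24 infected
Step 8: +6 new -> 30 infected
Step 9: +2 new -> 32 infected
Step 10: +1 new -> 33 infected
Step 11: +0 new -> 33 infected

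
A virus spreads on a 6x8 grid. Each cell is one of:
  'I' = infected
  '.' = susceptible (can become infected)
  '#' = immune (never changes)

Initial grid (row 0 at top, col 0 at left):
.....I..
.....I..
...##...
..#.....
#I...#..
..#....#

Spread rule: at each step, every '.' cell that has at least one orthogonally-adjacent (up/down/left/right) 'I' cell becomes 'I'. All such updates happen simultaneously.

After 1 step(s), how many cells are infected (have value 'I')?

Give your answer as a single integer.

Answer: 11

Derivation:
Step 0 (initial): 3 infected
Step 1: +8 new -> 11 infected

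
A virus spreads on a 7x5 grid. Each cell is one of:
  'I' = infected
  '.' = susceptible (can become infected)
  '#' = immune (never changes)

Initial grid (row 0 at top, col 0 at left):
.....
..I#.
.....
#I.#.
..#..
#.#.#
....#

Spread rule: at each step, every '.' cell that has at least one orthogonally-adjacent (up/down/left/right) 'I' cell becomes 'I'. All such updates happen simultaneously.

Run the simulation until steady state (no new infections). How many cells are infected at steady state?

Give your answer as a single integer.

Step 0 (initial): 2 infected
Step 1: +6 new -> 8 infected
Step 2: +7 new -> 15 infected
Step 3: +4 new -> 19 infected
Step 4: +4 new -> 23 infected
Step 5: +2 new -> 25 infected
Step 6: +2 new -> 27 infected
Step 7: +0 new -> 27 infected

Answer: 27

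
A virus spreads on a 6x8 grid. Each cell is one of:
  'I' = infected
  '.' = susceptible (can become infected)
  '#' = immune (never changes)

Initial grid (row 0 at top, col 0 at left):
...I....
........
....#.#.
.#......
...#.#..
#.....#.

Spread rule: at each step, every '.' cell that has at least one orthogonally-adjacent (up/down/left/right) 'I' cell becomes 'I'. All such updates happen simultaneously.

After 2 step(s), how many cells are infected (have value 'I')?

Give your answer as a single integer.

Answer: 9

Derivation:
Step 0 (initial): 1 infected
Step 1: +3 new -> 4 infected
Step 2: +5 new -> 9 infected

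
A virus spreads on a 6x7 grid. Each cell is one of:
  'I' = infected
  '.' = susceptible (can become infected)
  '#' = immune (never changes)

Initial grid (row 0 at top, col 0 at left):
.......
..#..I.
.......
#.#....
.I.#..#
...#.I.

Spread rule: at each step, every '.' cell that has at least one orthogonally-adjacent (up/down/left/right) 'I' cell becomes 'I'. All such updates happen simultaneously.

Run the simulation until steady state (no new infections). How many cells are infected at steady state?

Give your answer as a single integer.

Step 0 (initial): 3 infected
Step 1: +11 new -> 14 infected
Step 2: +10 new -> 24 infected
Step 3: +7 new -> 31 infected
Step 4: +4 new -> 35 infected
Step 5: +1 new -> 36 infected
Step 6: +0 new -> 36 infected

Answer: 36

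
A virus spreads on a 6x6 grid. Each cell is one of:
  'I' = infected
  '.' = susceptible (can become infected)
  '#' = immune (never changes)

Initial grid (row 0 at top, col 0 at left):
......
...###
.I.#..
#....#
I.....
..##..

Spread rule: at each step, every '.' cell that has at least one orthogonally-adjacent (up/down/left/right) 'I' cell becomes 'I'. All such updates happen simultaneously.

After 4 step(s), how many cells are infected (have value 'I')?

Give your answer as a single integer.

Answer: 21

Derivation:
Step 0 (initial): 2 infected
Step 1: +6 new -> 8 infected
Step 2: +6 new -> 14 infected
Step 3: +4 new -> 18 infected
Step 4: +3 new -> 21 infected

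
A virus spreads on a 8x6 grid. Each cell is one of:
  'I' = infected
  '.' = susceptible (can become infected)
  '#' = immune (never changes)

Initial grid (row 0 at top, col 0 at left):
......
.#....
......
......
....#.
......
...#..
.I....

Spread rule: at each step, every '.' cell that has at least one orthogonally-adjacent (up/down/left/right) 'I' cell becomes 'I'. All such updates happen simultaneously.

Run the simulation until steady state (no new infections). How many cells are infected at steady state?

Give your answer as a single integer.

Answer: 45

Derivation:
Step 0 (initial): 1 infected
Step 1: +3 new -> 4 infected
Step 2: +4 new -> 8 infected
Step 3: +4 new -> 12 infected
Step 4: +6 new -> 18 infected
Step 5: +6 new -> 24 infected
Step 6: +4 new -> 28 infected
Step 7: +5 new -> 33 infected
Step 8: +5 new -> 38 infected
Step 9: +4 new -> 42 infected
Step 10: +2 new -> 44 infected
Step 11: +1 new -> 45 infected
Step 12: +0 new -> 45 infected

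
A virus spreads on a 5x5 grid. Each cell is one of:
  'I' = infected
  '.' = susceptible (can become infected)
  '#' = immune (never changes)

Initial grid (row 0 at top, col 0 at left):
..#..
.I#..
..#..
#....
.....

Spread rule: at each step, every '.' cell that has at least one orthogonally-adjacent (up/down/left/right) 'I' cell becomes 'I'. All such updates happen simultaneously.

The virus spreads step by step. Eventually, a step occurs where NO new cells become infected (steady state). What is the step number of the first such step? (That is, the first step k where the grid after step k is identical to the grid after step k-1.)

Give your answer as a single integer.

Answer: 9

Derivation:
Step 0 (initial): 1 infected
Step 1: +3 new -> 4 infected
Step 2: +3 new -> 7 infected
Step 3: +2 new -> 9 infected
Step 4: +3 new -> 12 infected
Step 5: +3 new -> 15 infected
Step 6: +3 new -> 18 infected
Step 7: +2 new -> 20 infected
Step 8: +1 new -> 21 infected
Step 9: +0 new -> 21 infected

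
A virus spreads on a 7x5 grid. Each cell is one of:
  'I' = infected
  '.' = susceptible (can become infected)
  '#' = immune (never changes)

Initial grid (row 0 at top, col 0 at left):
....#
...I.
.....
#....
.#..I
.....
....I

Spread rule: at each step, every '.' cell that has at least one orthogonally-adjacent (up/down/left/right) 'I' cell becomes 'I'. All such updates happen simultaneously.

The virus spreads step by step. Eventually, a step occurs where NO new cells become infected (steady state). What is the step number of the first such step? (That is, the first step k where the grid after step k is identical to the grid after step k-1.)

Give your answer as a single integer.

Step 0 (initial): 3 infected
Step 1: +8 new -> 11 infected
Step 2: +8 new -> 19 infected
Step 3: +6 new -> 25 infected
Step 4: +5 new -> 30 infected
Step 5: +1 new -> 31 infected
Step 6: +1 new -> 32 infected
Step 7: +0 new -> 32 infected

Answer: 7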